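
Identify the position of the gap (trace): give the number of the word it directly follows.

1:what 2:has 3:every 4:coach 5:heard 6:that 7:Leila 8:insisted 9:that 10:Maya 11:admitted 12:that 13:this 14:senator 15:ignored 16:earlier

15

The displaced element is "what" (word 1).
It is linked across 3 clause boundaries (that → that → that).
It functions as the direct object of "ignored", so the gap sits immediately after word 15 ("ignored").
Base order: Every coach has heard that Leila insisted that Maya admitted that this senator ignored what earlier.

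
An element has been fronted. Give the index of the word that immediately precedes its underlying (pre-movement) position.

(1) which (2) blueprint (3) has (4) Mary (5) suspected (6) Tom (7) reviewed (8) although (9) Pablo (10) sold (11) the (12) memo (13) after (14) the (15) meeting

7

The displaced element is "which blueprint" (word 2).
It is linked across 1 clause boundary (Ø).
It functions as the direct object of "reviewed", so the gap sits immediately after word 7 ("reviewed").
Base order: Mary has suspected Tom reviewed which blueprint although Pablo sold the memo after the meeting.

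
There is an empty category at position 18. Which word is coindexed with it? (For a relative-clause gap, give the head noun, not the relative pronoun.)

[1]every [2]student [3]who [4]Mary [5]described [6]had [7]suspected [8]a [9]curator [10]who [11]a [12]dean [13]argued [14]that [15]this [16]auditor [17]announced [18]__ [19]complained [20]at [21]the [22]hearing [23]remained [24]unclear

9

The gap at 18 is the subject of "complained", inside a relative clause.
The relative pronoun is "who" (word 10); it is bound by the head noun immediately before it.
Its filler is the head noun "curator", at word 9.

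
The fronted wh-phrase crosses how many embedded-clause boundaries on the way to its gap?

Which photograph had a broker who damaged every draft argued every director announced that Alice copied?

2

"which photograph" is extracted from the object of "copied".
Boundaries crossed, outermost first: [Ø], [that] — 2 in total.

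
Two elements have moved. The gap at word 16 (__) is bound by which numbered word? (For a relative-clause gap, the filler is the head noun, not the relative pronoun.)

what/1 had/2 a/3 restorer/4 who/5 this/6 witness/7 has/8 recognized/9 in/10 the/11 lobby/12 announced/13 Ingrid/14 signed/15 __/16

1

The marked gap is the direct object of "signed".
Its filler is the fronted wh-phrase "what", at word 1.
(The other dependency links word 4 to a gap after word 9.)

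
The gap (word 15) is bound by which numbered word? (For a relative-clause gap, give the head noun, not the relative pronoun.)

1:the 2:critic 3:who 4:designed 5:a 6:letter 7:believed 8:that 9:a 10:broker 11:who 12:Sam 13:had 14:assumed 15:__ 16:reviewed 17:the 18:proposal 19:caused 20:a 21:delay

The gap at 15 is the subject of "reviewed", inside a relative clause.
The relative pronoun is "who" (word 11); it is bound by the head noun immediately before it.
Its filler is the head noun "broker", at word 10.

10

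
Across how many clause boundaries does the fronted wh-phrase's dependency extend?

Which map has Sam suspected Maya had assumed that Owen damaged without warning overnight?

"which map" is extracted from the object of "damaged".
Boundaries crossed, outermost first: [Ø], [that] — 2 in total.

2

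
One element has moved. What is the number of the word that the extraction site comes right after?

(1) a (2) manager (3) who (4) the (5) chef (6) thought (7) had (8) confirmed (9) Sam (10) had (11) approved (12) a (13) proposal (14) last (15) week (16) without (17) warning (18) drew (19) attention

The displaced element is "a manager" (word 2).
It is linked across 1 clause boundary (Ø).
It functions as the subject of "confirmed", so the gap sits immediately after word 6 ("thought").
Base order: The chef thought that a manager had confirmed Sam had approved a proposal last week without warning.

6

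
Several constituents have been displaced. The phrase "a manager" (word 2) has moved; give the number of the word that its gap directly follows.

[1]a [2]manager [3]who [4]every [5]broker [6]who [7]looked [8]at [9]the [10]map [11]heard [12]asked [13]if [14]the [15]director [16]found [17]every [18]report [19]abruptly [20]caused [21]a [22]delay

The displaced element is "a manager" (word 2).
It is linked across 1 clause boundary (Ø).
It functions as the subject of "asked", so the gap sits immediately after word 11 ("heard").
Base order: Every broker who looked at the map heard that a manager asked if the director found every report abruptly.

11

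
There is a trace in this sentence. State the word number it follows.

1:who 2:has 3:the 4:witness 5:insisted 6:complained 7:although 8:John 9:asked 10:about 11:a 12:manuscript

The displaced element is "who" (word 1).
It is linked across 1 clause boundary (Ø).
It functions as the subject of "complained", so the gap sits immediately after word 5 ("insisted").
Base order: The witness has insisted that who complained although John asked about a manuscript.

5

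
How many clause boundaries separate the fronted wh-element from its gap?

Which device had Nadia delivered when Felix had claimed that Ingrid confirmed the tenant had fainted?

0

"which device" originates inside the matrix clause — no clause boundary is crossed.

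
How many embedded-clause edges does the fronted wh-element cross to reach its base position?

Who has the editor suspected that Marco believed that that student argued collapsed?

3

"who" is extracted from the subject of "collapsed".
Boundaries crossed, outermost first: [that], [that], [Ø] — 3 in total.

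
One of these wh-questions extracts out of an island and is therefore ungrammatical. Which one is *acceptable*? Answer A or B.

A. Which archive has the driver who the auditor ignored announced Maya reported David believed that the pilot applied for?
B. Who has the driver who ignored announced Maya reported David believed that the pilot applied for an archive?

A

In B, the wh-phrase is extracted from inside a complex-NP island (relative clause) (introduced by "who"), which blocks movement.
In A, the extraction path crosses only that-complement boundaries, which are transparent.
So A is grammatical.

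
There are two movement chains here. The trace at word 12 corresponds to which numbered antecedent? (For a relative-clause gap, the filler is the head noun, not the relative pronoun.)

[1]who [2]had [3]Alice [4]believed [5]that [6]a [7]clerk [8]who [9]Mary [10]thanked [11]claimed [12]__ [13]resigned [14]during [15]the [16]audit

The marked gap is the subject of "resigned".
Its filler is the fronted wh-phrase "who", at word 1.
(The other dependency links word 7 to a gap after word 10.)

1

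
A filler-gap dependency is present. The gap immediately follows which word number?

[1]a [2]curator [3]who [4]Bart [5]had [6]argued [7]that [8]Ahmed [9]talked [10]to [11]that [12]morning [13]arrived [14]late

10

The displaced element is "a curator" (word 2).
It is linked across 1 clause boundary (that).
It functions as the object of the preposition "to" of "talked", so the gap sits immediately after word 10 ("to").
Base order: Bart had argued that Ahmed talked to a curator that morning.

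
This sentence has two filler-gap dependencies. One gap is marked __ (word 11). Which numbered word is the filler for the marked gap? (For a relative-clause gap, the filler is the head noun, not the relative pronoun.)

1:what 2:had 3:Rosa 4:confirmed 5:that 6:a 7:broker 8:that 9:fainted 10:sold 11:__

The marked gap is the direct object of "sold".
Its filler is the fronted wh-phrase "what", at word 1.
(The other dependency links word 7 to a gap after word 8.)

1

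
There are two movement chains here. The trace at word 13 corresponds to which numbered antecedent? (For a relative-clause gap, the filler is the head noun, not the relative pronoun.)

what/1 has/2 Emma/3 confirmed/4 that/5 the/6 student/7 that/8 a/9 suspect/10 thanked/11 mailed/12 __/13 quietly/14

The marked gap is the direct object of "mailed".
Its filler is the fronted wh-phrase "what", at word 1.
(The other dependency links word 7 to a gap after word 11.)

1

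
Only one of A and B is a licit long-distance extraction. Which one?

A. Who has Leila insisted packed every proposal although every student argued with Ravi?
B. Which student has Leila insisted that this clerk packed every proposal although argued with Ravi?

In B, the wh-phrase is extracted from inside an adjunct island (introduced by "although"), which blocks movement.
In A, the extraction path crosses only that-complement boundaries, which are transparent.
So A is grammatical.

A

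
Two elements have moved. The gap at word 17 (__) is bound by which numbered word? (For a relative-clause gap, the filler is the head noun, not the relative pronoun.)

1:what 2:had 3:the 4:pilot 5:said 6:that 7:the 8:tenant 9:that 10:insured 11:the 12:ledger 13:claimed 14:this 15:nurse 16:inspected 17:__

The marked gap is the direct object of "inspected".
Its filler is the fronted wh-phrase "what", at word 1.
(The other dependency links word 8 to a gap after word 9.)

1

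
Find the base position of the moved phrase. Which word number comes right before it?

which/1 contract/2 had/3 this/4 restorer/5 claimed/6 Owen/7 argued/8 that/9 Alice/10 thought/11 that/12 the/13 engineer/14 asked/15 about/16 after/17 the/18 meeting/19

16

The displaced element is "which contract" (word 2).
It is linked across 3 clause boundaries (Ø → that → that).
It functions as the object of the preposition "about" of "asked", so the gap sits immediately after word 16 ("about").
Base order: This restorer had claimed Owen argued that Alice thought that the engineer asked about which contract after the meeting.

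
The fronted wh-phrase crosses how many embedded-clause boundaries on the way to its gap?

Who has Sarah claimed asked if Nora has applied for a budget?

"who" is extracted from the subject of "asked".
Boundaries crossed, outermost first: [Ø] — 1 in total.

1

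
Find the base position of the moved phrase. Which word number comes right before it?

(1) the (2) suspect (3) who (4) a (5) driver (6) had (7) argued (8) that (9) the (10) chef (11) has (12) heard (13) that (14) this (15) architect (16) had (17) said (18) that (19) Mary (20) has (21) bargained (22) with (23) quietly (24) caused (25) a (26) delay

22

The displaced element is "the suspect" (word 2).
It is linked across 3 clause boundaries (that → that → that).
It functions as the object of the preposition "with" of "bargained", so the gap sits immediately after word 22 ("with").
Base order: A driver had argued that the chef has heard that this architect had said that Mary has bargained with the suspect quietly.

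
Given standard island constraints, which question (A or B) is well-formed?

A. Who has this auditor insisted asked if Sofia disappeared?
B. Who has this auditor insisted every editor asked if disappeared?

A

In B, the wh-phrase is extracted from inside a wh-island (introduced by "if"), which blocks movement.
In A, the extraction path crosses only that-complement boundaries, which are transparent.
So A is grammatical.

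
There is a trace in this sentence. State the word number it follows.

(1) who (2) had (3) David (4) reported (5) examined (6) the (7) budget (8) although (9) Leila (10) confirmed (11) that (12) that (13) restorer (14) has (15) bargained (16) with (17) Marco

The displaced element is "who" (word 1).
It is linked across 1 clause boundary (Ø).
It functions as the subject of "examined", so the gap sits immediately after word 4 ("reported").
Base order: David had reported who examined the budget although Leila confirmed that that restorer has bargained with Marco.

4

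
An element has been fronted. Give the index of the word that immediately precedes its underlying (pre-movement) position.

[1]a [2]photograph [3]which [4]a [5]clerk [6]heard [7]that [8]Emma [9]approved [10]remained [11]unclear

The displaced element is "a photograph" (word 2).
It is linked across 1 clause boundary (that).
It functions as the direct object of "approved", so the gap sits immediately after word 9 ("approved").
Base order: A clerk heard that Emma approved a photograph.

9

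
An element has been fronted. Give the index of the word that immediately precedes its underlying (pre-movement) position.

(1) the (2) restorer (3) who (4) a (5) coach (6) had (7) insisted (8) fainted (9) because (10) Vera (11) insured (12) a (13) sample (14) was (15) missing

7

The displaced element is "the restorer" (word 2).
It is linked across 1 clause boundary (Ø).
It functions as the subject of "fainted", so the gap sits immediately after word 7 ("insisted").
Base order: A coach had insisted that the restorer fainted because Vera insured a sample.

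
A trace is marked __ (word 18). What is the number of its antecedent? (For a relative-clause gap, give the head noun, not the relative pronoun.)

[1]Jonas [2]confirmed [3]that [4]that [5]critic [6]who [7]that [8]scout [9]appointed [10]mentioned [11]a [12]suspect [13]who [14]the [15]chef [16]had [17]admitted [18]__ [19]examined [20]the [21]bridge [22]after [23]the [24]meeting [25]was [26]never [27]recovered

12

The gap at 18 is the subject of "examined", inside a relative clause.
The relative pronoun is "who" (word 13); it is bound by the head noun immediately before it.
Its filler is the head noun "suspect", at word 12.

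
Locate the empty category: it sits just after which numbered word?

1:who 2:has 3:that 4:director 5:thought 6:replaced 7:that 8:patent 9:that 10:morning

5

The displaced element is "who" (word 1).
It is linked across 1 clause boundary (Ø).
It functions as the subject of "replaced", so the gap sits immediately after word 5 ("thought").
Base order: That director has thought who replaced that patent that morning.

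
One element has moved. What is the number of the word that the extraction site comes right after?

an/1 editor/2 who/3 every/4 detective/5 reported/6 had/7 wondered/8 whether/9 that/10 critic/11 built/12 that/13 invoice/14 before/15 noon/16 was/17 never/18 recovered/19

The displaced element is "an editor" (word 2).
It is linked across 1 clause boundary (Ø).
It functions as the subject of "wondered", so the gap sits immediately after word 6 ("reported").
Base order: Every detective reported that an editor had wondered whether that critic built that invoice before noon.

6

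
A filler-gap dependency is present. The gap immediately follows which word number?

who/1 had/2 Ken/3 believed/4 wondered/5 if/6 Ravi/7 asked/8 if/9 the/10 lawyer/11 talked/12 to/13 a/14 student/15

The displaced element is "who" (word 1).
It is linked across 1 clause boundary (Ø).
It functions as the subject of "wondered", so the gap sits immediately after word 4 ("believed").
Base order: Ken had believed that who wondered if Ravi asked if the lawyer talked to a student.

4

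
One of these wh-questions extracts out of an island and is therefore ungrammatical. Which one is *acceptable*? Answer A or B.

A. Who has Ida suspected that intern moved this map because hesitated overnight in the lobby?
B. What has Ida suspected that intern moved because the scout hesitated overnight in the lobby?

B

In A, the wh-phrase is extracted from inside an adjunct island (introduced by "because"), which blocks movement.
In B, the extraction path crosses only that-complement boundaries, which are transparent.
So B is grammatical.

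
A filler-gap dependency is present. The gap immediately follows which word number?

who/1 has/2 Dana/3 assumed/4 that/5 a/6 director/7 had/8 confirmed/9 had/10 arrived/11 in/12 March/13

9

The displaced element is "who" (word 1).
It is linked across 2 clause boundaries (that → Ø).
It functions as the subject of "arrived", so the gap sits immediately after word 9 ("confirmed").
Base order: Dana has assumed that a director had confirmed who had arrived in March.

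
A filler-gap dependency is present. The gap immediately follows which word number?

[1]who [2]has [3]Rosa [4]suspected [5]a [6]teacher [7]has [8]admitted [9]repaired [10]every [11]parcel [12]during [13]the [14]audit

8

The displaced element is "who" (word 1).
It is linked across 2 clause boundaries (Ø → Ø).
It functions as the subject of "repaired", so the gap sits immediately after word 8 ("admitted").
Base order: Rosa has suspected a teacher has admitted that who repaired every parcel during the audit.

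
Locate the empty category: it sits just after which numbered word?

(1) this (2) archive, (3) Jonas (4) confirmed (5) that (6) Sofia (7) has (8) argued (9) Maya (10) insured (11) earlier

The displaced element is "this archive" (word 2).
It is linked across 2 clause boundaries (that → Ø).
It functions as the direct object of "insured", so the gap sits immediately after word 10 ("insured").
Base order: Jonas confirmed that Sofia has argued Maya insured this archive earlier.

10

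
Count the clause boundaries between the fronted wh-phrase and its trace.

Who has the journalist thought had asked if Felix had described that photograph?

"who" is extracted from the subject of "asked".
Boundaries crossed, outermost first: [Ø] — 1 in total.

1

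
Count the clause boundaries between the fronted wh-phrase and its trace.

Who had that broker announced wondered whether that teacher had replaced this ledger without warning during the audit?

1

"who" is extracted from the subject of "wondered".
Boundaries crossed, outermost first: [Ø] — 1 in total.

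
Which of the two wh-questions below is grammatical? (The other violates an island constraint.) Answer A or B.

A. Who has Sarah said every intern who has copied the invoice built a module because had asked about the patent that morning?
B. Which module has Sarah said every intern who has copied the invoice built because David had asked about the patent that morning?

In A, the wh-phrase is extracted from inside an adjunct island (introduced by "because"), which blocks movement.
In B, the extraction path crosses only that-complement boundaries, which are transparent.
So B is grammatical.

B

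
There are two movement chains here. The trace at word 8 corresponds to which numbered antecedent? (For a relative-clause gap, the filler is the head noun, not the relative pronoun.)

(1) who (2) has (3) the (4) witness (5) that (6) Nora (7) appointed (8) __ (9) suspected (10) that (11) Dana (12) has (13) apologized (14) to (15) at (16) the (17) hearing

4

The marked gap is inside the relative clause, the direct object of "appointed".
Its filler is the head noun "witness" (via "that"), at word 4.
(The other dependency links word 1 to a gap after word 14.)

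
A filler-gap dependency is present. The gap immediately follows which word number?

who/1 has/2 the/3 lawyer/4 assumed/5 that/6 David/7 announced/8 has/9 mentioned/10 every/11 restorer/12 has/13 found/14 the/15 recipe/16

The displaced element is "who" (word 1).
It is linked across 2 clause boundaries (that → Ø).
It functions as the subject of "mentioned", so the gap sits immediately after word 8 ("announced").
Base order: The lawyer has assumed that David announced who has mentioned every restorer has found the recipe.

8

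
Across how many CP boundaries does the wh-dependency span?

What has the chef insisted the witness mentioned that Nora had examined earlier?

2

"what" is extracted from the object of "examined".
Boundaries crossed, outermost first: [Ø], [that] — 2 in total.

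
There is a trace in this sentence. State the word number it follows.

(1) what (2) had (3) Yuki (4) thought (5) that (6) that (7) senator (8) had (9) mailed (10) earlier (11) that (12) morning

9

The displaced element is "what" (word 1).
It is linked across 1 clause boundary (that).
It functions as the direct object of "mailed", so the gap sits immediately after word 9 ("mailed").
Base order: Yuki had thought that that senator had mailed what earlier that morning.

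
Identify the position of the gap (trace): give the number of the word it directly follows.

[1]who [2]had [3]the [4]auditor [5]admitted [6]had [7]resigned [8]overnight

The displaced element is "who" (word 1).
It is linked across 1 clause boundary (Ø).
It functions as the subject of "resigned", so the gap sits immediately after word 5 ("admitted").
Base order: The auditor had admitted that who had resigned overnight.

5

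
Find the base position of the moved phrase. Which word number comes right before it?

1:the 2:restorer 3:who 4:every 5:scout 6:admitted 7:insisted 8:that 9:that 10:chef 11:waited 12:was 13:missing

The displaced element is "the restorer" (word 2).
It is linked across 1 clause boundary (Ø).
It functions as the subject of "insisted", so the gap sits immediately after word 6 ("admitted").
Base order: Every scout admitted the restorer insisted that that chef waited.

6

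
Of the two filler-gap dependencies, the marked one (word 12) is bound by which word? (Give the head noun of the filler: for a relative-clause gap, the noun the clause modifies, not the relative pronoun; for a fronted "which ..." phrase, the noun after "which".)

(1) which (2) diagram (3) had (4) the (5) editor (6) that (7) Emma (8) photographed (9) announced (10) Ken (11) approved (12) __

2

The marked gap is the direct object of "approved".
Its filler is the fronted wh-phrase "which diagram", at word 2.
(The other dependency links word 5 to a gap after word 8.)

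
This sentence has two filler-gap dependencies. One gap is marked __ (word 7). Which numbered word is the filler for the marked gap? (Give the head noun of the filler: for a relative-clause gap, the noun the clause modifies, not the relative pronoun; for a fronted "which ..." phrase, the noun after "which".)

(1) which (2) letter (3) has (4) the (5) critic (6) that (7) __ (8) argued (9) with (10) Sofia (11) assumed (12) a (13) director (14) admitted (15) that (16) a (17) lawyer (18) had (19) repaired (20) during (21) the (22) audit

The marked gap is inside the relative clause, the subject of "argued".
Its filler is the head noun "critic" (via "that"), at word 5.
(The other dependency links word 2 to a gap after word 19.)

5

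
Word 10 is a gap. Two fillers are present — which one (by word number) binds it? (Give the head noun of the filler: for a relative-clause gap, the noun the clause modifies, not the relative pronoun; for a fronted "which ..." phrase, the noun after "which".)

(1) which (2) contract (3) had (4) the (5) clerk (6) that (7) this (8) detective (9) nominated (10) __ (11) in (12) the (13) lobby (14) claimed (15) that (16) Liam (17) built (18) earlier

5

The marked gap is inside the relative clause, the direct object of "nominated".
Its filler is the head noun "clerk" (via "that"), at word 5.
(The other dependency links word 2 to a gap after word 17.)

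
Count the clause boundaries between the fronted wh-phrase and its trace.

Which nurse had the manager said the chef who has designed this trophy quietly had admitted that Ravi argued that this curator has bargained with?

3

"which nurse" is extracted from the PP object of "bargained".
Boundaries crossed, outermost first: [Ø], [that], [that] — 3 in total.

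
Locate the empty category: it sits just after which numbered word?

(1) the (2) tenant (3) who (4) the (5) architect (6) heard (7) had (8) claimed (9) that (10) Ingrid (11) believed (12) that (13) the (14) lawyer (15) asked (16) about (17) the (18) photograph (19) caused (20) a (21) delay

The displaced element is "the tenant" (word 2).
It is linked across 1 clause boundary (Ø).
It functions as the subject of "claimed", so the gap sits immediately after word 6 ("heard").
Base order: The architect heard that the tenant had claimed that Ingrid believed that the lawyer asked about the photograph.

6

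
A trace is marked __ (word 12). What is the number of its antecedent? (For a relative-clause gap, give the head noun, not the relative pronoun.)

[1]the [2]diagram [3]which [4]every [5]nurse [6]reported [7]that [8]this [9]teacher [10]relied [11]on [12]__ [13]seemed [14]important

2

The gap at 12 is the prepositional object of "relied", inside a relative clause.
The relative pronoun is "which" (word 3); it is bound by the head noun immediately before it.
Its filler is the head noun "diagram", at word 2.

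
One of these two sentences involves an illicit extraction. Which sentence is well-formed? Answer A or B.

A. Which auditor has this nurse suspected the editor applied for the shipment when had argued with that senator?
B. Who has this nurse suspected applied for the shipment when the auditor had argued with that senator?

B

In A, the wh-phrase is extracted from inside an adjunct island (introduced by "when"), which blocks movement.
In B, the extraction path crosses only that-complement boundaries, which are transparent.
So B is grammatical.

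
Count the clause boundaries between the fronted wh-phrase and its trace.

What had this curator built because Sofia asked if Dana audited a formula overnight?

"what" originates inside the matrix clause — no clause boundary is crossed.

0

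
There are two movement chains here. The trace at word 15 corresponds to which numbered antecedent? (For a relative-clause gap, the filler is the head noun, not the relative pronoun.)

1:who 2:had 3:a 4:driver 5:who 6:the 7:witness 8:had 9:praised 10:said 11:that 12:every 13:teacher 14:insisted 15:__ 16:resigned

1

The marked gap is the subject of "resigned".
Its filler is the fronted wh-phrase "who", at word 1.
(The other dependency links word 4 to a gap after word 9.)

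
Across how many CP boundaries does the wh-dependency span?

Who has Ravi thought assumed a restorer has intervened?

1

"who" is extracted from the subject of "assumed".
Boundaries crossed, outermost first: [Ø] — 1 in total.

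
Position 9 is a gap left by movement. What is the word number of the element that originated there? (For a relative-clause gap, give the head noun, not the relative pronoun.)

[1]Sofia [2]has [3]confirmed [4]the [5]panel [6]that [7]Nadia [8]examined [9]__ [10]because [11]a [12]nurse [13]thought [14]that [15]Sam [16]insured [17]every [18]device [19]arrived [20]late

5

The gap at 9 is the object of "examined", inside a relative clause.
The relative pronoun is "that" (word 6); it is bound by the head noun immediately before it.
Its filler is the head noun "panel", at word 5.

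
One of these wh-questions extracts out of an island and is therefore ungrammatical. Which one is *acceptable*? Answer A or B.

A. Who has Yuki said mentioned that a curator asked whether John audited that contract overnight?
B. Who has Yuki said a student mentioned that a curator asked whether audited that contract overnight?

In B, the wh-phrase is extracted from inside a wh-island (introduced by "whether"), which blocks movement.
In A, the extraction path crosses only that-complement boundaries, which are transparent.
So A is grammatical.

A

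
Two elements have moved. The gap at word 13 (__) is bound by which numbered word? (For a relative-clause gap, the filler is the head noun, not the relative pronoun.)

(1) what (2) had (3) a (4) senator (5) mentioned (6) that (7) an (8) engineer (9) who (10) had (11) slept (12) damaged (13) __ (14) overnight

The marked gap is the direct object of "damaged".
Its filler is the fronted wh-phrase "what", at word 1.
(The other dependency links word 8 to a gap after word 9.)

1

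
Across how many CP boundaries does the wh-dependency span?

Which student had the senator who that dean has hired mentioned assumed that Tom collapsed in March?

1

"which student" is extracted from the subject of "assumed".
Boundaries crossed, outermost first: [Ø] — 1 in total.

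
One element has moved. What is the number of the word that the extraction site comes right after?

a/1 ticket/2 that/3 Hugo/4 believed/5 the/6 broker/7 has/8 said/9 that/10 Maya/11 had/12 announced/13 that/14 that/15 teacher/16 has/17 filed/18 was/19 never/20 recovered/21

18

The displaced element is "a ticket" (word 2).
It is linked across 3 clause boundaries (Ø → that → that).
It functions as the direct object of "filed", so the gap sits immediately after word 18 ("filed").
Base order: Hugo believed the broker has said that Maya had announced that that teacher has filed a ticket.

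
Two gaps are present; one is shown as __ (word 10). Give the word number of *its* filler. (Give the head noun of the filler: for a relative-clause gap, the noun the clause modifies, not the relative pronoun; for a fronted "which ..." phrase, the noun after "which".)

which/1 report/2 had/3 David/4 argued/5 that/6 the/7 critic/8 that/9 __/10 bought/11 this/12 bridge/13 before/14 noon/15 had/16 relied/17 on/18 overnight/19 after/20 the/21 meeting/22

8

The marked gap is inside the relative clause, the subject of "bought".
Its filler is the head noun "critic" (via "that"), at word 8.
(The other dependency links word 2 to a gap after word 18.)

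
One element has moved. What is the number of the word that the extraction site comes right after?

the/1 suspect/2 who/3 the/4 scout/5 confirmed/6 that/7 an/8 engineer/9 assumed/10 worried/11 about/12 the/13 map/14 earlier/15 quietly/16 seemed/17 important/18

The displaced element is "the suspect" (word 2).
It is linked across 2 clause boundaries (that → Ø).
It functions as the subject of "worried", so the gap sits immediately after word 10 ("assumed").
Base order: The scout confirmed that an engineer assumed that the suspect worried about the map earlier quietly.

10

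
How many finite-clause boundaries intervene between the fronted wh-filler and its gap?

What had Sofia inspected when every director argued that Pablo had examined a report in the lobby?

"what" originates inside the matrix clause — no clause boundary is crossed.

0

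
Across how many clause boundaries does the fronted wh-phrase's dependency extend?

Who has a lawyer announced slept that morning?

"who" is extracted from the subject of "slept".
Boundaries crossed, outermost first: [Ø] — 1 in total.

1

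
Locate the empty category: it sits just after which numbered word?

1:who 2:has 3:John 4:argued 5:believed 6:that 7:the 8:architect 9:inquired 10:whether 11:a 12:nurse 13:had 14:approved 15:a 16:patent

The displaced element is "who" (word 1).
It is linked across 1 clause boundary (Ø).
It functions as the subject of "believed", so the gap sits immediately after word 4 ("argued").
Base order: John has argued that who believed that the architect inquired whether a nurse had approved a patent.

4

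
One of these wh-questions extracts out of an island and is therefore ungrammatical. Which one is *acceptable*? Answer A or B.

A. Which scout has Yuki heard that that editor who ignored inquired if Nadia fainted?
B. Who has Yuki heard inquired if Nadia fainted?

In A, the wh-phrase is extracted from inside a complex-NP island (relative clause) (introduced by "who"), which blocks movement.
In B, the extraction path crosses only that-complement boundaries, which are transparent.
So B is grammatical.

B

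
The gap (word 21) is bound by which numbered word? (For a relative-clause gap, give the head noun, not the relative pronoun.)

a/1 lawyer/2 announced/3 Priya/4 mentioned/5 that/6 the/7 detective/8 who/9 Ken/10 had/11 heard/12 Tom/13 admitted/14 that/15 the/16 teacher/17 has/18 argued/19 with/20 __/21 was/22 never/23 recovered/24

The gap at 21 is the prepositional object of "argued", inside a relative clause.
The relative pronoun is "who" (word 9); it is bound by the head noun immediately before it.
Its filler is the head noun "detective", at word 8.

8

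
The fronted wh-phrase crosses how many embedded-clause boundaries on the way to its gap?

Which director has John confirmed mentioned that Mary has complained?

1

"which director" is extracted from the subject of "mentioned".
Boundaries crossed, outermost first: [Ø] — 1 in total.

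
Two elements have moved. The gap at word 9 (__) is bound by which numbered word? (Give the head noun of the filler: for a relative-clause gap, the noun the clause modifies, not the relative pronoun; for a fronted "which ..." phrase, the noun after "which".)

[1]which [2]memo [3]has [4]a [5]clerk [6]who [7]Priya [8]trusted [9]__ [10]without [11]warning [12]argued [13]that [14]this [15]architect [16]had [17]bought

5

The marked gap is inside the relative clause, the direct object of "trusted".
Its filler is the head noun "clerk" (via "who"), at word 5.
(The other dependency links word 2 to a gap after word 17.)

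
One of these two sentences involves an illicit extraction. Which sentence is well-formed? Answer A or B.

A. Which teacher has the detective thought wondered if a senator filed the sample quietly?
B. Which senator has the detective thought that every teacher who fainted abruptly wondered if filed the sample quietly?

A

In B, the wh-phrase is extracted from inside a wh-island (introduced by "if"), which blocks movement.
In A, the extraction path crosses only that-complement boundaries, which are transparent.
So A is grammatical.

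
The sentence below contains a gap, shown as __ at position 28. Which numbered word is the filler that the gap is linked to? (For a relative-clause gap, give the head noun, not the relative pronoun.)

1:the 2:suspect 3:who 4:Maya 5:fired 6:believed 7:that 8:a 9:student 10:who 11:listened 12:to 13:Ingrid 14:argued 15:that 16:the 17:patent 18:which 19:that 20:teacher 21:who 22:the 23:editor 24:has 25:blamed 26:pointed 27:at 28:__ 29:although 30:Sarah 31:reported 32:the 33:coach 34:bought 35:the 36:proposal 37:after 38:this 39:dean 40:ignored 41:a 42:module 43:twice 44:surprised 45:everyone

The gap at 28 is the prepositional object of "pointed", inside a relative clause.
The relative pronoun is "which" (word 18); it is bound by the head noun immediately before it.
Its filler is the head noun "patent", at word 17.

17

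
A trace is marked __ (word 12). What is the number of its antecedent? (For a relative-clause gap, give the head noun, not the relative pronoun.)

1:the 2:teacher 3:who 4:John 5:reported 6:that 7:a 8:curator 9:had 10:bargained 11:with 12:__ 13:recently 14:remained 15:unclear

The gap at 12 is the prepositional object of "bargained", inside a relative clause.
The relative pronoun is "who" (word 3); it is bound by the head noun immediately before it.
Its filler is the head noun "teacher", at word 2.

2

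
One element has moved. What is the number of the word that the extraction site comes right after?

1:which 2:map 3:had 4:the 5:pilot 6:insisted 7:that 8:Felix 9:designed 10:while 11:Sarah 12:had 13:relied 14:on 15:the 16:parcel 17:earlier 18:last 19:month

The displaced element is "which map" (word 2).
It is linked across 1 clause boundary (that).
It functions as the direct object of "designed", so the gap sits immediately after word 9 ("designed").
Base order: The pilot had insisted that Felix designed which map while Sarah had relied on the parcel earlier last month.

9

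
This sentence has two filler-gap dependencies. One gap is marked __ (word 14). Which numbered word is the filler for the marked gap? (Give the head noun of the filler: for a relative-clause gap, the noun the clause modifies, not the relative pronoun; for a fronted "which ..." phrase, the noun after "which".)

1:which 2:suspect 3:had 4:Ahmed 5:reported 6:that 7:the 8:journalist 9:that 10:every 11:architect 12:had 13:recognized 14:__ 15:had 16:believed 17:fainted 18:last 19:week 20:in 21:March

8

The marked gap is inside the relative clause, the direct object of "recognized".
Its filler is the head noun "journalist" (via "that"), at word 8.
(The other dependency links word 2 to a gap after word 16.)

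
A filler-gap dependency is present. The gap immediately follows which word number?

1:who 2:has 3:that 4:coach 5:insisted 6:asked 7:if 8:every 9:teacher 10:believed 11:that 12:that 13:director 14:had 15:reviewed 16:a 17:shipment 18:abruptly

5

The displaced element is "who" (word 1).
It is linked across 1 clause boundary (Ø).
It functions as the subject of "asked", so the gap sits immediately after word 5 ("insisted").
Base order: That coach has insisted that who asked if every teacher believed that that director had reviewed a shipment abruptly.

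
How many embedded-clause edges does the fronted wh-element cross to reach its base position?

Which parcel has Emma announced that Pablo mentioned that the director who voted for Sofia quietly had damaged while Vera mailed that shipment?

"which parcel" is extracted from the object of "damaged".
Boundaries crossed, outermost first: [that], [that] — 2 in total.

2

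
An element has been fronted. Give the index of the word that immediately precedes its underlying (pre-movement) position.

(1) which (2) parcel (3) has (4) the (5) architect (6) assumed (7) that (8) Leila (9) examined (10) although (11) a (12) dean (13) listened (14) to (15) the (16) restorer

The displaced element is "which parcel" (word 2).
It is linked across 1 clause boundary (that).
It functions as the direct object of "examined", so the gap sits immediately after word 9 ("examined").
Base order: The architect has assumed that Leila examined which parcel although a dean listened to the restorer.

9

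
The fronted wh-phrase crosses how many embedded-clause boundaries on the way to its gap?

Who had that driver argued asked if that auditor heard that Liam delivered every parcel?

1

"who" is extracted from the subject of "asked".
Boundaries crossed, outermost first: [Ø] — 1 in total.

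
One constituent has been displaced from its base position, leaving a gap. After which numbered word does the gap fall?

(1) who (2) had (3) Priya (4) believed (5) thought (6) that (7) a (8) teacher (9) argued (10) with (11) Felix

The displaced element is "who" (word 1).
It is linked across 1 clause boundary (Ø).
It functions as the subject of "thought", so the gap sits immediately after word 4 ("believed").
Base order: Priya had believed that who thought that a teacher argued with Felix.

4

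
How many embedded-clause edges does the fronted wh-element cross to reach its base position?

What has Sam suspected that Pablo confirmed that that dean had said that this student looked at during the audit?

3

"what" is extracted from the PP object of "looked".
Boundaries crossed, outermost first: [that], [that], [that] — 3 in total.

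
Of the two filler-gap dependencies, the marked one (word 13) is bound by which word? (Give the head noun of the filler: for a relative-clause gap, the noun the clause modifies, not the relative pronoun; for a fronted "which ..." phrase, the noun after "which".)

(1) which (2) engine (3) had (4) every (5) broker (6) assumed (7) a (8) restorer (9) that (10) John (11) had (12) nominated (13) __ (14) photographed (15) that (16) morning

The marked gap is inside the relative clause, the direct object of "nominated".
Its filler is the head noun "restorer" (via "that"), at word 8.
(The other dependency links word 2 to a gap after word 14.)

8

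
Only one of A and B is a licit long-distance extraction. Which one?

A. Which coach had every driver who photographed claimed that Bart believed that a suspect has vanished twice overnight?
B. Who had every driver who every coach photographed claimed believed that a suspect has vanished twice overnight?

B

In A, the wh-phrase is extracted from inside a complex-NP island (relative clause) (introduced by "who"), which blocks movement.
In B, the extraction path crosses only that-complement boundaries, which are transparent.
So B is grammatical.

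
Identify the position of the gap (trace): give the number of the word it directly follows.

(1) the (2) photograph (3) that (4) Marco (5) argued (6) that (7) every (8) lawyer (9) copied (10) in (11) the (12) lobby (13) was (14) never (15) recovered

The displaced element is "the photograph" (word 2).
It is linked across 1 clause boundary (that).
It functions as the direct object of "copied", so the gap sits immediately after word 9 ("copied").
Base order: Marco argued that every lawyer copied the photograph in the lobby.

9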